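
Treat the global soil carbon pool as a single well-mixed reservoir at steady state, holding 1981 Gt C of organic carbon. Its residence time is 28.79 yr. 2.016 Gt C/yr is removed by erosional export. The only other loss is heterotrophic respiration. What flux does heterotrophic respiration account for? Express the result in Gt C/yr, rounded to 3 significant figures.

66.8 Gt C/yr

Total removal F = M/τ = 1981 / 28.79 = 68.81 Gt C/yr.
Heterotrophic respiration = F − (2.016) = 68.81 − 2.016 = 66.79 Gt C/yr.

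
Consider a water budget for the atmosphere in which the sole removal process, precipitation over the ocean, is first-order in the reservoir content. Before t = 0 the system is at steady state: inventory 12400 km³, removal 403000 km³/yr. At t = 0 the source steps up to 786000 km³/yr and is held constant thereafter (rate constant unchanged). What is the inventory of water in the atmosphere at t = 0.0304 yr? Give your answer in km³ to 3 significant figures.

19800 km³

The sink rate constant is k = F₀/M₀ = 403000/12400 = 32.50 yr⁻¹.
Solving dM/dt = F₁ − kM with M(0) = M₀ gives M(t) = F₁/k + (M₀ − F₁/k)·e^(−kt).
F₁/k = 786000/32.50 = 24185 km³; kt = 32.50 × 0.0304 = 0.9880, e^(−kt) = 0.3723.
M(0.0304) = 24185 + (12400 − 24185) × 0.3723 = 24185 − 4388 = 19797 km³.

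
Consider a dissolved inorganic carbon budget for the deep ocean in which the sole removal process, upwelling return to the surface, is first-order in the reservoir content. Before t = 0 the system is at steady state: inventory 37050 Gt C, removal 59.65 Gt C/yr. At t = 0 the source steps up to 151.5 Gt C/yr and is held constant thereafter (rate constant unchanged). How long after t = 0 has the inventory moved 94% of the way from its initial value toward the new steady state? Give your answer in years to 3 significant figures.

τ = M₀/F₀ = 37050/59.65 = 621.1 yr.
The remaining gap fraction is e^(−t/τ); 94% covered ⇒ e^(−t/τ) = 0.0600.
t = −τ ln(0.0600) = 621.1 × 2.813 = 1747 yr.

1750 yr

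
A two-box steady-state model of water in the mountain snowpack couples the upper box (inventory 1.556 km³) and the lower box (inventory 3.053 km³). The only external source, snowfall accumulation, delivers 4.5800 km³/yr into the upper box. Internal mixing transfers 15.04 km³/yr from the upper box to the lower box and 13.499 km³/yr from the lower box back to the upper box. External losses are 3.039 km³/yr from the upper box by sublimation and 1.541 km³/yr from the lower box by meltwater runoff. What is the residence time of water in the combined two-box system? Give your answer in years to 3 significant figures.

1.01 yr

For the system as a whole, the A↔B exchange is internal and contributes nothing to the throughput; only the external sinks remove mass.
M_total = 1.556 + 3.053 = 4.6090 km³.
ΣF_external_out = 3.039 + 1.541 = 4.5800 km³/yr.
τ = M_total / ΣF_ext = 4.6090 / 4.5800 = 1.006 yr.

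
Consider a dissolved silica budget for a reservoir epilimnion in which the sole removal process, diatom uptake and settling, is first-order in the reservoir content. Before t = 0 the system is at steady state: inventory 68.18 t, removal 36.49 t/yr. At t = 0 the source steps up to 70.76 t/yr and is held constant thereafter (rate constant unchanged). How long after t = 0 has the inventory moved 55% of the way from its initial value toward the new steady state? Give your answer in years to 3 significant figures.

τ = M₀/F₀ = 68.18/36.49 = 1.868 yr.
The remaining gap fraction is e^(−t/τ); 55% covered ⇒ e^(−t/τ) = 0.450.
t = −τ ln(0.450) = 1.868 × 0.7985 = 1.492 yr.

1.49 yr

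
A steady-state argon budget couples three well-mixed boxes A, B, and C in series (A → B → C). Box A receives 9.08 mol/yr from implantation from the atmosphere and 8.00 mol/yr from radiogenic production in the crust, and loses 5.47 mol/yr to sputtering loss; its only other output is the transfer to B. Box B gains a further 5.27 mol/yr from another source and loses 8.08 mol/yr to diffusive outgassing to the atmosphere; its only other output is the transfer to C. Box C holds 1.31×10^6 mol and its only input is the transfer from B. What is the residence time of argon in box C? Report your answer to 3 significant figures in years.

Box A: F(A→B) = (9.08 + 8.00) − 5.47 = 11.610 mol/yr.
Box B: F(B→C) = (11.610 + 5.27) − 8.08 = 8.8000 mol/yr.
Box C throughput = its input = 8.8000 mol/yr; τ = 1.31×10^6 / 8.8000 = 148900 yr.

149000 yr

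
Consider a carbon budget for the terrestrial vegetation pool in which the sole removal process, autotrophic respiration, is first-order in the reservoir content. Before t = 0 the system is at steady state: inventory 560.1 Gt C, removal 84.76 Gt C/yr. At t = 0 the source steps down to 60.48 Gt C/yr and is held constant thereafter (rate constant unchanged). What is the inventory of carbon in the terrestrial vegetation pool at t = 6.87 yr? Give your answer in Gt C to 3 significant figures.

The sink rate constant is k = F₀/M₀ = 84.76/560.1 = 0.1513 yr⁻¹.
Solving dM/dt = F₁ − kM with M(0) = M₀ gives M(t) = F₁/k + (M₀ − F₁/k)·e^(−kt).
F₁/k = 60.48/0.1513 = 399.66 Gt C; kt = 0.1513 × 6.87 = 1.040, e^(−kt) = 0.3536.
M(6.87) = 399.66 + (560.1 − 399.66) × 0.3536 = 399.66 + 56.73 = 456.39 Gt C.

456 Gt C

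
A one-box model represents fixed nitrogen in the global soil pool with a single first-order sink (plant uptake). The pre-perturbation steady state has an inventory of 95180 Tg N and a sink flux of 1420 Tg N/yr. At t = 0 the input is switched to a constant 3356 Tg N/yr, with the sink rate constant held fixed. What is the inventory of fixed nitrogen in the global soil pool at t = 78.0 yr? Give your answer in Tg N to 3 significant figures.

184000 Tg N

The sink rate constant is k = F₀/M₀ = 1420/95180 = 0.01492 yr⁻¹.
Solving dM/dt = F₁ − kM with M(0) = M₀ gives M(t) = F₁/k + (M₀ − F₁/k)·e^(−kt).
F₁/k = 3356/0.01492 = 224950 Tg N; kt = 0.01492 × 78.0 = 1.164, e^(−kt) = 0.3123.
M(78.0) = 224950 + (95180 − 224950) × 0.3123 = 224950 − 40530 = 184420 Tg N.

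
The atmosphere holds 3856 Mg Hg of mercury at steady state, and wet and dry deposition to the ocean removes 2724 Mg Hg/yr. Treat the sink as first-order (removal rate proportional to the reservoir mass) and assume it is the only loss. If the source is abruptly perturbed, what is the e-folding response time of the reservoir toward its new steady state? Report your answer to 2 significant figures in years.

1.4 yr

For a linear reservoir the response time equals the residence time τ = M/F.
τ = 3856 / 2724 = 1.416 yr.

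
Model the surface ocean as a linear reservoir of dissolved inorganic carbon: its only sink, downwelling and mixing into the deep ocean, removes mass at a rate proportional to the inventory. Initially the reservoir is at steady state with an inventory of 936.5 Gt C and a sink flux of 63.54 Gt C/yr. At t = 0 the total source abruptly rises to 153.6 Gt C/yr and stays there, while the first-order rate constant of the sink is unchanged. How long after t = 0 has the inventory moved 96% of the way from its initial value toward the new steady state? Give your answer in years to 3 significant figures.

47.4 yr

τ = M₀/F₀ = 936.5/63.54 = 14.74 yr.
The remaining gap fraction is e^(−t/τ); 96% covered ⇒ e^(−t/τ) = 0.0400.
t = −τ ln(0.0400) = 14.74 × 3.219 = 47.44 yr.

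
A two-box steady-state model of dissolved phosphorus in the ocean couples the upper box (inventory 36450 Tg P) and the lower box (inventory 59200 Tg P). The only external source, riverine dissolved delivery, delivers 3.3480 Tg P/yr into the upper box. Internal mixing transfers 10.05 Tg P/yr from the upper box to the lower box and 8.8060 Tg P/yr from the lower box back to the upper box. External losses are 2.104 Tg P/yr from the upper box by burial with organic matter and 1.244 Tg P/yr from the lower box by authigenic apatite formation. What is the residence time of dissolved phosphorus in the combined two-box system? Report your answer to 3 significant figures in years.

Residence time in the combined system uses the total inventory and the total *external* removal — internal exchanges between the two boxes cancel.
M_total = 36450 + 59200 = 95650 Tg P.
ΣF_external_out = 2.104 + 1.244 = 3.3480 Tg P/yr.
τ = M_total / ΣF_ext = 95650 / 3.3480 = 28570 yr.

28600 yr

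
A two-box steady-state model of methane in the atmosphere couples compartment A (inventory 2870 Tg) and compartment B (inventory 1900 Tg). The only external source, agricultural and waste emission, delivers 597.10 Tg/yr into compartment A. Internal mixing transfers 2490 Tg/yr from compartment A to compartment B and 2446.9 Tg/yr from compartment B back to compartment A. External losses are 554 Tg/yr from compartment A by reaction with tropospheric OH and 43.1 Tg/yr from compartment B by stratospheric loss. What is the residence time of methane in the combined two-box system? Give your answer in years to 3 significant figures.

7.99 yr

Residence time in the combined system uses the total inventory and the total *external* removal — internal exchanges between the two boxes cancel.
M_total = 2870 + 1900 = 4770.0 Tg.
ΣF_external_out = 554 + 43.1 = 597.10 Tg/yr.
τ = M_total / ΣF_ext = 4770.0 / 597.10 = 7.989 yr.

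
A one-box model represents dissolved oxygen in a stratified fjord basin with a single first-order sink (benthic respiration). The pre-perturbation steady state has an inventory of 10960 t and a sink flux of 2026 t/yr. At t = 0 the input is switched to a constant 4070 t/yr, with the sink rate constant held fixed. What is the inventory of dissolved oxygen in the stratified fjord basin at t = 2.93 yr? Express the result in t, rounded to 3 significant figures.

Residence time τ = M₀/F₀ = 5.410 yr. The eventual steady state is M_∞ = M₀·(F₁/F₀) = 10960 × 4070/2026 = 22017 t.
The anomaly ΔM(t) = M(t) − M_∞ decays as ΔM₀·e^(−t/τ) with ΔM₀ = 10960 − 22017 = −11060 t.
At t = 2.93 yr, e^(−t/τ) = e^(−0.5416) = 0.5818, so ΔM = −6433 t and M = 22017 − 6433 = 15584 t.

15600 t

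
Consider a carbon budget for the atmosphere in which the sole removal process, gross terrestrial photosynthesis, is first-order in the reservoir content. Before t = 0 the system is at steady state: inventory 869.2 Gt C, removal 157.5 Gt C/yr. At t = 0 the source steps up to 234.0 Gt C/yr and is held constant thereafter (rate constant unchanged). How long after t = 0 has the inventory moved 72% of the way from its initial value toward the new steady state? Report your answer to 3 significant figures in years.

τ = M₀/F₀ = 869.2/157.5 = 5.519 yr.
The remaining gap fraction is e^(−t/τ); 72% covered ⇒ e^(−t/τ) = 0.280.
t = −τ ln(0.280) = 5.519 × 1.273 = 7.025 yr.

7.03 yr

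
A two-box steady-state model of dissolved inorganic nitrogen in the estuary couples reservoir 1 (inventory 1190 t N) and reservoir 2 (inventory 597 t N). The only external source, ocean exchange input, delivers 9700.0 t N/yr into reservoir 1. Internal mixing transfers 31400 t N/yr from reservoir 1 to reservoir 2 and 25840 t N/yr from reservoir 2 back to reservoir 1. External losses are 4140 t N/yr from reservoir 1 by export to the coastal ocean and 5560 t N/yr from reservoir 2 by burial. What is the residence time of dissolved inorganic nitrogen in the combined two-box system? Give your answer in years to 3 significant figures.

0.184 yr

Residence time in the combined system uses the total inventory and the total *external* removal — internal exchanges between the two boxes cancel.
M_total = 1190 + 597 = 1787.0 t N.
ΣF_external_out = 4140 + 5560 = 9700.0 t N/yr.
τ = M_total / ΣF_ext = 1787.0 / 9700.0 = 0.1842 yr.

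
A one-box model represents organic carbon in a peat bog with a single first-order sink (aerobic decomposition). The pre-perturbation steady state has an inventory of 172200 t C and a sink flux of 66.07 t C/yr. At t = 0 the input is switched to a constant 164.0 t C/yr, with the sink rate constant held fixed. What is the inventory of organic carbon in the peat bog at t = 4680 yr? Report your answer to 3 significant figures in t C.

385000 t C

The sink rate constant is k = F₀/M₀ = 66.07/172200 = 0.0003837 yr⁻¹.
Solving dM/dt = F₁ − kM with M(0) = M₀ gives M(t) = F₁/k + (M₀ − F₁/k)·e^(−kt).
F₁/k = 164.0/0.0003837 = 427440 t C; kt = 0.0003837 × 4680 = 1.796, e^(−kt) = 0.1660.
M(4680) = 427440 + (172200 − 427440) × 0.1660 = 427440 − 42380 = 385060 t C.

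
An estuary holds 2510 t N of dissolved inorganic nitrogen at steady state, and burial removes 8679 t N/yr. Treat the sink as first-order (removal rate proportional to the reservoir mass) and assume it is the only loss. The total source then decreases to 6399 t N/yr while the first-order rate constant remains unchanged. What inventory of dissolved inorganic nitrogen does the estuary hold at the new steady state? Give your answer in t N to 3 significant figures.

Rate constant k = F/M = 8679 / 2510 = 3.458 yr⁻¹.
At the new steady state, source = k·M_new ⇒ M_new = 6399 / 3.458 = 1851 t N.
(Equivalently M_new = M × F_new/F_old = 2510 × 6399/8679.)

1850 t N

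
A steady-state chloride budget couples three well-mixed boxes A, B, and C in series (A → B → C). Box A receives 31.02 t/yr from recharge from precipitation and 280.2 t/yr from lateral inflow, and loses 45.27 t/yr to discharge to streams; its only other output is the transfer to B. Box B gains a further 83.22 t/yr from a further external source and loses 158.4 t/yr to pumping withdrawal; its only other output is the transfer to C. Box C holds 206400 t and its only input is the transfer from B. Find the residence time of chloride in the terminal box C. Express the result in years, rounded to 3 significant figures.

Box A: F(A→B) = (31.02 + 280.2) − 45.27 = 265.95 t/yr.
Box B: F(B→C) = (265.95 + 83.22) − 158.4 = 190.77 t/yr.
Box C throughput = its input = 190.77 t/yr; τ = 206400 / 190.77 = 1082 yr.

1080 yr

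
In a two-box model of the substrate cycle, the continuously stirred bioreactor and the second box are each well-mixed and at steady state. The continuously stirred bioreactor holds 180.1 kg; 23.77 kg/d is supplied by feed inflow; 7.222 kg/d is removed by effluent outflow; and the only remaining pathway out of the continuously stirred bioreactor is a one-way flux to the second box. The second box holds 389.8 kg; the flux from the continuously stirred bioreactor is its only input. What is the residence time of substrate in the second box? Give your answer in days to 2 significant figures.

Balance the continuously stirred bioreactor: ΣF_in = 23.770 kg/d.
Flux to the second box = ΣF_in − (7.222) = 16.548 kg/d.
At steady state the output of the second box equals its input, 16.548 kg/d.
τ = M / F = 389.8 / 16.548 = 23.56 d.

24 d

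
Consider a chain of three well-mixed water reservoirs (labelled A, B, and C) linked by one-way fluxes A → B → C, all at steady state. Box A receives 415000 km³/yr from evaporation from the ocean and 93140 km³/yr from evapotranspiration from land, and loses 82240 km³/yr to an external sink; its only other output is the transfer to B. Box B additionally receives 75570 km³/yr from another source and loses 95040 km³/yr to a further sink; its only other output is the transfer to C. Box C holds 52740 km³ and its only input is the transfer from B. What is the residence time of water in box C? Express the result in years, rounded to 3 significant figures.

0.130 yr

Box A: F(A→B) = (415000 + 93140) − 82240 = 425900 km³/yr.
Box B: F(B→C) = (425900 + 75570) − 95040 = 406430 km³/yr.
Box C throughput = its input = 406430 km³/yr; τ = 52740 / 406430 = 0.1298 yr.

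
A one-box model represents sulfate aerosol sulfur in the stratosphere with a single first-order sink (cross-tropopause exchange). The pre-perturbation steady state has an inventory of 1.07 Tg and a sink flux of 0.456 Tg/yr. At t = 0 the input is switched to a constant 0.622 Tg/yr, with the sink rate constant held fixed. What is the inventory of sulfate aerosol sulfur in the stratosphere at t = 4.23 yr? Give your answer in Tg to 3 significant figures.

1.40 Tg

The sink rate constant is k = F₀/M₀ = 0.456/1.07 = 0.4262 yr⁻¹.
Solving dM/dt = F₁ − kM with M(0) = M₀ gives M(t) = F₁/k + (M₀ − F₁/k)·e^(−kt).
F₁/k = 0.622/0.4262 = 1.4595 Tg; kt = 0.4262 × 4.23 = 1.803, e^(−kt) = 0.1649.
M(4.23) = 1.4595 + (1.07 − 1.4595) × 0.1649 = 1.4595 − 0.06421 = 1.3953 Tg.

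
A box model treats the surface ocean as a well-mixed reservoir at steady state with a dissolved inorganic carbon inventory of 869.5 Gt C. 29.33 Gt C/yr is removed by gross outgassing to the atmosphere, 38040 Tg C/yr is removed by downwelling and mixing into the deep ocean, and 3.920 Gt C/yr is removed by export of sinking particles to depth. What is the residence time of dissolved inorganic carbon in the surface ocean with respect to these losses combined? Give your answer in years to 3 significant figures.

12.2 yr

Convert the downwelling and mixing into the deep ocean flux: 38040 Tg C/yr = 38.04 Gt C/yr.
Total removal = 29.33 + 38.04 + 3.920 = 71.290 Gt C/yr.
τ = M / ΣF_out = 869.5 / 71.290 = 12.20 yr.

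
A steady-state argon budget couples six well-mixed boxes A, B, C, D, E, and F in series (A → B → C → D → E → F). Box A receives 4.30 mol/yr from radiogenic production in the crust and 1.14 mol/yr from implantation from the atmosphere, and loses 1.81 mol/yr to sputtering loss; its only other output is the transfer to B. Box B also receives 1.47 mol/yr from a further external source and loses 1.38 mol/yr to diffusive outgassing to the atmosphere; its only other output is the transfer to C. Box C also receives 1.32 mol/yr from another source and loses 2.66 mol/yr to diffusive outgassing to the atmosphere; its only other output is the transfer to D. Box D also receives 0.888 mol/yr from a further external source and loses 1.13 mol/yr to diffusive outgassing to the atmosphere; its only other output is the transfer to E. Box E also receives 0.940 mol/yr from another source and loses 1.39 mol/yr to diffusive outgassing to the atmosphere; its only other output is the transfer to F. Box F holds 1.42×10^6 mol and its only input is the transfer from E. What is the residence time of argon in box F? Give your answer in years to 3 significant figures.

841000 yr

Box A: F(A→B) = (4.30 + 1.14) − 1.81 = 3.6300 mol/yr.
Box B: F(B→C) = (3.6300 + 1.47) − 1.38 = 3.7200 mol/yr.
Box C: F(C→D) = (3.7200 + 1.32) − 2.66 = 2.3800 mol/yr.
Box D: F(D→E) = (2.3800 + 0.888) − 1.13 = 2.1380 mol/yr.
Box E: F(E→F) = (2.1380 + 0.940) − 1.39 = 1.6880 mol/yr.
Box F throughput = its input = 1.6880 mol/yr; τ = 1.42×10^6 / 1.6880 = 841200 yr.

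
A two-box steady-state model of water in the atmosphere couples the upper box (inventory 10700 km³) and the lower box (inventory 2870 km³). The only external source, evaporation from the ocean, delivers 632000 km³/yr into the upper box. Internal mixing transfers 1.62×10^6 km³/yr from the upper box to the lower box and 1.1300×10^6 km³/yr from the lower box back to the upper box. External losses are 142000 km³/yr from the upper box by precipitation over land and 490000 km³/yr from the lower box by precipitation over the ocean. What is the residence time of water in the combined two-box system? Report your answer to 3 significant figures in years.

Residence time in the combined system uses the total inventory and the total *external* removal — internal exchanges between the two boxes cancel.
M_total = 10700 + 2870 = 13570 km³.
ΣF_external_out = 142000 + 490000 = 632000 km³/yr.
τ = M_total / ΣF_ext = 13570 / 632000 = 0.02147 yr.

0.0215 yr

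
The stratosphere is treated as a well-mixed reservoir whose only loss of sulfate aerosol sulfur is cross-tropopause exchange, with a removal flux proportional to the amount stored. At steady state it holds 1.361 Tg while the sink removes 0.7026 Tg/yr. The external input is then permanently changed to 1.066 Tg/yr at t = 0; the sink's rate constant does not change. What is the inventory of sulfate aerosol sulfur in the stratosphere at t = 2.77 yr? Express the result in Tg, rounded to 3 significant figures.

τ = M₀/F₀ = 1.361/0.7026 = 1.937 yr; rate constant k = 1/τ.
New steady state M_∞ = F₁/k = F₁·τ = 1.066 × 1.937 = 2.0649 Tg.
M(t) = M_∞ + (M₀ − M_∞)·e^(−t/τ); t/τ = 2.77/1.937 = 1.430, so e^(−t/τ) = 0.2393.
M(t) = 2.0649 − 0.7039 × 0.2393 = 1.8965 Tg.

1.90 Tg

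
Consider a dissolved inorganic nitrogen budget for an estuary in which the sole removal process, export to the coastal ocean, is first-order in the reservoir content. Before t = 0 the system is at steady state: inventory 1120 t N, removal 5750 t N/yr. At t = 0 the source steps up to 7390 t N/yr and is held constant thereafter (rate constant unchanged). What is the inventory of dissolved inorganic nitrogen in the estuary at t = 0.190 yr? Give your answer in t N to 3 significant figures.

1320 t N

τ = M₀/F₀ = 1120/5750 = 0.1948 yr; rate constant k = 1/τ.
New steady state M_∞ = F₁/k = F₁·τ = 7390 × 0.1948 = 1439.4 t N.
M(t) = M_∞ + (M₀ − M_∞)·e^(−t/τ); t/τ = 0.190/0.1948 = 0.9754, so e^(−t/τ) = 0.3770.
M(t) = 1439.4 − 319.4 × 0.3770 = 1319.0 t N.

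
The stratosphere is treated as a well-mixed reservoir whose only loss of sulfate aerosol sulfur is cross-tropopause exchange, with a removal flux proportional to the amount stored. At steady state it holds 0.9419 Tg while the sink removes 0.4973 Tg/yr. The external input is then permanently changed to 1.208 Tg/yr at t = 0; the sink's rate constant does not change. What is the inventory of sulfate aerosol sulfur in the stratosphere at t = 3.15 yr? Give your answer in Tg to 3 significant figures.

2.03 Tg

Residence time τ = M₀/F₀ = 1.894 yr. The eventual steady state is M_∞ = M₀·(F₁/F₀) = 0.9419 × 1.208/0.4973 = 2.2880 Tg.
The anomaly ΔM(t) = M(t) − M_∞ decays as ΔM₀·e^(−t/τ) with ΔM₀ = 0.9419 − 2.2880 = −1.346 Tg.
At t = 3.15 yr, e^(−t/τ) = e^(−1.663) = 0.1895, so ΔM = −0.2551 Tg and M = 2.2880 − 0.2551 = 2.0328 Tg.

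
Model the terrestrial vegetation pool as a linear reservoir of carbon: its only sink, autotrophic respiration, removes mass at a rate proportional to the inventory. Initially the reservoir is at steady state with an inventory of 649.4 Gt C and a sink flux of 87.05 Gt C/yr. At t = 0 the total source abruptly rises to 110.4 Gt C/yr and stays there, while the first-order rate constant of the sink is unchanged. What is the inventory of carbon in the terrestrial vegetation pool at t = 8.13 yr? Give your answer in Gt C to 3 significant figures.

765 Gt C

Residence time τ = M₀/F₀ = 7.460 yr. The eventual steady state is M_∞ = M₀·(F₁/F₀) = 649.4 × 110.4/87.05 = 823.59 Gt C.
The anomaly ΔM(t) = M(t) − M_∞ decays as ΔM₀·e^(−t/τ) with ΔM₀ = 649.4 − 823.59 = −174.2 Gt C.
At t = 8.13 yr, e^(−t/τ) = e^(−1.090) = 0.3363, so ΔM = −58.58 Gt C and M = 823.59 − 58.58 = 765.01 Gt C.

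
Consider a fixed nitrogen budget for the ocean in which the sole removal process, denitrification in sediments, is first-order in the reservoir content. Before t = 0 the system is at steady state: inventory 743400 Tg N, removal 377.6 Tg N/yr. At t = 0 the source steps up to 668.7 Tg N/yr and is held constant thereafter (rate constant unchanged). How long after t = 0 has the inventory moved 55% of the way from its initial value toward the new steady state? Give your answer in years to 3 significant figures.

1570 yr

τ = M₀/F₀ = 743400/377.6 = 1969 yr.
The remaining gap fraction is e^(−t/τ); 55% covered ⇒ e^(−t/τ) = 0.450.
t = −τ ln(0.450) = 1969 × 0.7985 = 1572 yr.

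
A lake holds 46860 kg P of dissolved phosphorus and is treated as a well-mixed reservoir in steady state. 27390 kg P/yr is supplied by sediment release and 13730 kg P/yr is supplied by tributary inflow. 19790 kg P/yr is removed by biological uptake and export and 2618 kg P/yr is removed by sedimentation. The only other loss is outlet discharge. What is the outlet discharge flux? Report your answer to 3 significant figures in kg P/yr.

At steady state ΣF_in = ΣF_out.
ΣF_in = 27390 + 13730 = 41120 kg P/yr.
Outlet discharge flux = ΣF_in − (19790 + 2618) = 41120 − 22410 = 18710 kg P/yr.

18700 kg P/yr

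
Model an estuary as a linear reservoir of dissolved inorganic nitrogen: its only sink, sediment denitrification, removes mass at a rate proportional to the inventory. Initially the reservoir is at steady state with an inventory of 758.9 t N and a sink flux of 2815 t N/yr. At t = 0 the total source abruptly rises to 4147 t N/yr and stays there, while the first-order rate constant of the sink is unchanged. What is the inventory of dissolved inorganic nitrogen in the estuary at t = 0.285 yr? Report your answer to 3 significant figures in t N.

993 t N

The sink rate constant is k = F₀/M₀ = 2815/758.9 = 3.709 yr⁻¹.
Solving dM/dt = F₁ − kM with M(0) = M₀ gives M(t) = F₁/k + (M₀ − F₁/k)·e^(−kt).
F₁/k = 4147/3.709 = 1118.0 t N; kt = 3.709 × 0.285 = 1.057, e^(−kt) = 0.3474.
M(0.285) = 1118.0 + (758.9 − 1118.0) × 0.3474 = 1118.0 − 124.8 = 993.23 t N.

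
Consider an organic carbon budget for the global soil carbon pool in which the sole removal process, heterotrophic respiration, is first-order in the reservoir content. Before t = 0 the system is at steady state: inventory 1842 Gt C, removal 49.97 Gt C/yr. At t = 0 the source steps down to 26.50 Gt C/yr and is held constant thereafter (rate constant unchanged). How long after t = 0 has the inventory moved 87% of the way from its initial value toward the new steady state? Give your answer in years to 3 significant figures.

τ = M₀/F₀ = 1842/49.97 = 36.86 yr.
The remaining gap fraction is e^(−t/τ); 87% covered ⇒ e^(−t/τ) = 0.130.
t = −τ ln(0.130) = 36.86 × 2.040 = 75.21 yr.

75.2 yr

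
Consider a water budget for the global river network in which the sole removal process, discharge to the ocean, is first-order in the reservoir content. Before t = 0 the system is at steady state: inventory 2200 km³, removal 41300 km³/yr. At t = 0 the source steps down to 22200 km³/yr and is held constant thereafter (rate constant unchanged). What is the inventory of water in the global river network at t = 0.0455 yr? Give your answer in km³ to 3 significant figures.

The sink rate constant is k = F₀/M₀ = 41300/2200 = 18.77 yr⁻¹.
Solving dM/dt = F₁ − kM with M(0) = M₀ gives M(t) = F₁/k + (M₀ − F₁/k)·e^(−kt).
F₁/k = 22200/18.77 = 1182.6 km³; kt = 18.77 × 0.0455 = 0.8542, e^(−kt) = 0.4256.
M(0.0455) = 1182.6 + (2200 − 1182.6) × 0.4256 = 1182.6 + 433.1 = 1615.6 km³.

1620 km³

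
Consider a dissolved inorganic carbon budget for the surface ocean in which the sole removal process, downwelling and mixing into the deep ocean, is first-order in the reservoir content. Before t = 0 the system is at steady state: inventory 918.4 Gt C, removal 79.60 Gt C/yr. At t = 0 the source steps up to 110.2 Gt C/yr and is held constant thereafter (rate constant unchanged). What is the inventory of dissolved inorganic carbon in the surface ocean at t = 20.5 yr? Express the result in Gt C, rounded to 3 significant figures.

1210 Gt C

τ = M₀/F₀ = 918.4/79.60 = 11.54 yr; rate constant k = 1/τ.
New steady state M_∞ = F₁/k = F₁·τ = 110.2 × 11.54 = 1271.5 Gt C.
M(t) = M_∞ + (M₀ − M_∞)·e^(−t/τ); t/τ = 20.5/11.54 = 1.777, so e^(−t/τ) = 0.1692.
M(t) = 1271.5 − 353.1 × 0.1692 = 1211.7 Gt C.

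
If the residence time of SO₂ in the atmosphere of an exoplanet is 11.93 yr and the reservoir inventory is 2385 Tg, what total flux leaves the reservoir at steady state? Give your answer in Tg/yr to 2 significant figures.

200 Tg/yr

F = M / τ = 2385 / 11.93 = 199.9 Tg/yr.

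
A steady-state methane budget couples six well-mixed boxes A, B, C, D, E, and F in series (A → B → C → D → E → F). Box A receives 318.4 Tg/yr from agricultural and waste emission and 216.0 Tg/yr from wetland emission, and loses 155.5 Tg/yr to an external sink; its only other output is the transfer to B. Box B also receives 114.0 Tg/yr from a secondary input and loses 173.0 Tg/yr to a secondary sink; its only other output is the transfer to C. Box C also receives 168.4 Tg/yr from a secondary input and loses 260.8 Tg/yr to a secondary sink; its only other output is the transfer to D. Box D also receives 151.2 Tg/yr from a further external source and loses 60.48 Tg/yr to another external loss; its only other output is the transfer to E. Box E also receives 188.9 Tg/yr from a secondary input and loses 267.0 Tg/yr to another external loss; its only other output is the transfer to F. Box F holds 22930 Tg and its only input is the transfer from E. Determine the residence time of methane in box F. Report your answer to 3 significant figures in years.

95.5 yr

Box A: F(A→B) = (318.4 + 216.0) − 155.5 = 378.90 Tg/yr.
Box B: F(B→C) = (378.90 + 114.0) − 173.0 = 319.90 Tg/yr.
Box C: F(C→D) = (319.90 + 168.4) − 260.8 = 227.50 Tg/yr.
Box D: F(D→E) = (227.50 + 151.2) − 60.48 = 318.22 Tg/yr.
Box E: F(E→F) = (318.22 + 188.9) − 267.0 = 240.12 Tg/yr.
Box F throughput = its input = 240.12 Tg/yr; τ = 22930 / 240.12 = 95.49 yr.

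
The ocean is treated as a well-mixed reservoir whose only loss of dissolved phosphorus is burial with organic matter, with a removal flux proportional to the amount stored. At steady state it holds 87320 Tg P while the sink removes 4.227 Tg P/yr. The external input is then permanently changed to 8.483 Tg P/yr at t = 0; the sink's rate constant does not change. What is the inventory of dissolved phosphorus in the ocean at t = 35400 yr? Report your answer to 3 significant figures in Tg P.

159000 Tg P

The sink rate constant is k = F₀/M₀ = 4.227/87320 = 4.841×10^-5 yr⁻¹.
Solving dM/dt = F₁ − kM with M(0) = M₀ gives M(t) = F₁/k + (M₀ − F₁/k)·e^(−kt).
F₁/k = 8.483/4.841×10^-5 = 175240 Tg P; kt = 4.841×10^-5 × 35400 = 1.714, e^(−kt) = 0.1802.
M(35400) = 175240 + (87320 − 175240) × 0.1802 = 175240 − 15840 = 159400 Tg P.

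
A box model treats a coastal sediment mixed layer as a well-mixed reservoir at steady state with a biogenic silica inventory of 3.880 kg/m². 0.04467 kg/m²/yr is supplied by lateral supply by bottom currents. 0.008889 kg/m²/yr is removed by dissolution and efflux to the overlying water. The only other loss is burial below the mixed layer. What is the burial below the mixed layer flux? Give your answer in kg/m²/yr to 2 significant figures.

0.036 kg/m²/yr

At steady state ΣF_in = ΣF_out.
ΣF_in = 0.044670 kg/m²/yr.
Burial below the mixed layer flux = ΣF_in − (0.008889) = 0.044670 − 0.008889 = 0.03578 kg/m²/yr.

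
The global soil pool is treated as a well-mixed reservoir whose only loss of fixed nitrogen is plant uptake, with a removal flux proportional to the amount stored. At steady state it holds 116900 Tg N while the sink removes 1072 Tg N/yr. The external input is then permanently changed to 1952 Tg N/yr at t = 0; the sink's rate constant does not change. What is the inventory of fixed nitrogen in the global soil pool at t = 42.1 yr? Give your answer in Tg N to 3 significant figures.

τ = M₀/F₀ = 116900/1072 = 109.0 yr; rate constant k = 1/τ.
New steady state M_∞ = F₁/k = F₁·τ = 1952 × 109.0 = 212860 Tg N.
M(t) = M_∞ + (M₀ − M_∞)·e^(−t/τ); t/τ = 42.1/109.0 = 0.3861, so e^(−t/τ) = 0.6797.
M(t) = 212860 − 95960 × 0.6797 = 147630 Tg N.

148000 Tg N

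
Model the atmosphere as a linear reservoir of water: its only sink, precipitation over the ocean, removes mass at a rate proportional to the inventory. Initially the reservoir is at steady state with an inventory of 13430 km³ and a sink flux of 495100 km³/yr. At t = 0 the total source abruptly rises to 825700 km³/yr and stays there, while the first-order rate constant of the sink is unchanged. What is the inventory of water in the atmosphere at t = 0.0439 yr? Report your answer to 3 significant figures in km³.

The sink rate constant is k = F₀/M₀ = 495100/13430 = 36.87 yr⁻¹.
Solving dM/dt = F₁ − kM with M(0) = M₀ gives M(t) = F₁/k + (M₀ − F₁/k)·e^(−kt).
F₁/k = 825700/36.87 = 22398 km³; kt = 36.87 × 0.0439 = 1.618, e^(−kt) = 0.1982.
M(0.0439) = 22398 + (13430 − 22398) × 0.1982 = 22398 − 1778 = 20620 km³.

20600 km³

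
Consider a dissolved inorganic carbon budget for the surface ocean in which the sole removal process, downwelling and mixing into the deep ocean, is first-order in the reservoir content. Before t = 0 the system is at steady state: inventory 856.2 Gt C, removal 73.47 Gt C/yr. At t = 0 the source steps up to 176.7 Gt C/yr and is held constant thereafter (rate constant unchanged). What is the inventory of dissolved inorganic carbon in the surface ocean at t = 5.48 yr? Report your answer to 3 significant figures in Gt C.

Residence time τ = M₀/F₀ = 11.65 yr. The eventual steady state is M_∞ = M₀·(F₁/F₀) = 856.2 × 176.7/73.47 = 2059.2 Gt C.
The anomaly ΔM(t) = M(t) − M_∞ decays as ΔM₀·e^(−t/τ) with ΔM₀ = 856.2 − 2059.2 = −1203 Gt C.
At t = 5.48 yr, e^(−t/τ) = e^(−0.4702) = 0.6249, so ΔM = −751.7 Gt C and M = 2059.2 − 751.7 = 1307.5 Gt C.

1310 Gt C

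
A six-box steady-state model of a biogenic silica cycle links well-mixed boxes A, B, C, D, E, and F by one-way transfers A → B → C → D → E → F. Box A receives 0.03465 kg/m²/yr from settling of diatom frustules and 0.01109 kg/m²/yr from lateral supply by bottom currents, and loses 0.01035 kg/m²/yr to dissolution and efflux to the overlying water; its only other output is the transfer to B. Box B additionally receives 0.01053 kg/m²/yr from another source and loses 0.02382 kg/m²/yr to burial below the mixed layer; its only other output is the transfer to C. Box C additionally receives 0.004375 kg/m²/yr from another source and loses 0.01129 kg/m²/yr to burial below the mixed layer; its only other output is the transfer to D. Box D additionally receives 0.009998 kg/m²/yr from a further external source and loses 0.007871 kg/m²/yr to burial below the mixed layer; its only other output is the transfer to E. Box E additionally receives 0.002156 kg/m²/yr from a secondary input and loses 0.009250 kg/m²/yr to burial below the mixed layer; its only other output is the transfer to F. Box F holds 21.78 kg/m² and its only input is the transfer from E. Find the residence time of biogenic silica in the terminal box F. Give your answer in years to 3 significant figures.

Box A: F(A→B) = (0.03465 + 0.01109) − 0.01035 = 0.035390 kg/m²/yr.
Box B: F(B→C) = (0.035390 + 0.01053) − 0.02382 = 0.022100 kg/m²/yr.
Box C: F(C→D) = (0.022100 + 0.004375) − 0.01129 = 0.015185 kg/m²/yr.
Box D: F(D→E) = (0.015185 + 0.009998) − 0.007871 = 0.017312 kg/m²/yr.
Box E: F(E→F) = (0.017312 + 0.002156) − 0.009250 = 0.010218 kg/m²/yr.
Box F throughput = its input = 0.010218 kg/m²/yr; τ = 21.78 / 0.010218 = 2132 yr.

2130 yr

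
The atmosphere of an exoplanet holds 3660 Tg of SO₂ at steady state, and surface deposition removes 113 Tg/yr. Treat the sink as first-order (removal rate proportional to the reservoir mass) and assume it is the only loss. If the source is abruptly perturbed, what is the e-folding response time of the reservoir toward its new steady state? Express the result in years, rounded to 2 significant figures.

For a linear reservoir the response time equals the residence time τ = M/F.
τ = 3660 / 113 = 32.39 yr.

32 yr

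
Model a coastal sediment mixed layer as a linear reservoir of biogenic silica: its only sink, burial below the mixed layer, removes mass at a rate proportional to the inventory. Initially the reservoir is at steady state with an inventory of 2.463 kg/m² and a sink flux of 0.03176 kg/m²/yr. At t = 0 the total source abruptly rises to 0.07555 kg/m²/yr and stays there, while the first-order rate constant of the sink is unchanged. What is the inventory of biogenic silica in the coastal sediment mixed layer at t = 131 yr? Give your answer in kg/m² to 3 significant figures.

5.23 kg/m²

The sink rate constant is k = F₀/M₀ = 0.03176/2.463 = 0.01289 yr⁻¹.
Solving dM/dt = F₁ − kM with M(0) = M₀ gives M(t) = F₁/k + (M₀ − F₁/k)·e^(−kt).
F₁/k = 0.07555/0.01289 = 5.8589 kg/m²; kt = 0.01289 × 131 = 1.689, e^(−kt) = 0.1847.
M(131) = 5.8589 + (2.463 − 5.8589) × 0.1847 = 5.8589 − 0.6271 = 5.2318 kg/m².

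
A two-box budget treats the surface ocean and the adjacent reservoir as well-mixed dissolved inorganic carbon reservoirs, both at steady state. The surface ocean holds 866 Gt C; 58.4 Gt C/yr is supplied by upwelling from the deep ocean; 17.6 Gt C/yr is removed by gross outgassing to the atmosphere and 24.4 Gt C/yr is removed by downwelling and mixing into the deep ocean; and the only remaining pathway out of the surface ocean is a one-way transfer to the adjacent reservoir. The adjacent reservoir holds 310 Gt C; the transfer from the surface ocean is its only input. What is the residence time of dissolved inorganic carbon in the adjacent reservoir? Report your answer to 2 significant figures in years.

19 yr

Balance the surface ocean: ΣF_in = 58.400 Gt C/yr.
Transfer to the adjacent reservoir = ΣF_in − (17.6 + 24.4) = 16.400 Gt C/yr.
At steady state the output of the adjacent reservoir equals its input, 16.400 Gt C/yr.
τ = M / F = 310 / 16.400 = 18.90 yr.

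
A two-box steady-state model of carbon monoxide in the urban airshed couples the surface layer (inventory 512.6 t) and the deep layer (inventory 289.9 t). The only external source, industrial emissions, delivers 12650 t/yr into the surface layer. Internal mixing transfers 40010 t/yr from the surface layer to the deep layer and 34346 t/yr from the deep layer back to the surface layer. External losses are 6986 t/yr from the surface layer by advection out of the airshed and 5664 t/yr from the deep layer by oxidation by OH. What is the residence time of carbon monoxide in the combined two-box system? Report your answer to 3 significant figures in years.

For the system as a whole, the A↔B exchange is internal and contributes nothing to the throughput; only the external sinks remove mass.
M_total = 512.6 + 289.9 = 802.50 t.
ΣF_external_out = 6986 + 5664 = 12650 t/yr.
τ = M_total / ΣF_ext = 802.50 / 12650 = 0.06344 yr.

0.0634 yr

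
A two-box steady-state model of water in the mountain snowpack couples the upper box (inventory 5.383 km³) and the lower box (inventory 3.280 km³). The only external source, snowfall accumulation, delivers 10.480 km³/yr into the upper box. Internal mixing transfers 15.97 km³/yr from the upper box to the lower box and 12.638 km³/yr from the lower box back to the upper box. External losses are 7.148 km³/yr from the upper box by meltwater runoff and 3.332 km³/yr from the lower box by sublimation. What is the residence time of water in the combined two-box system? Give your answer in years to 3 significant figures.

0.827 yr

For the system as a whole, the A↔B exchange is internal and contributes nothing to the throughput; only the external sinks remove mass.
M_total = 5.383 + 3.280 = 8.6630 km³.
ΣF_external_out = 7.148 + 3.332 = 10.480 km³/yr.
τ = M_total / ΣF_ext = 8.6630 / 10.480 = 0.8266 yr.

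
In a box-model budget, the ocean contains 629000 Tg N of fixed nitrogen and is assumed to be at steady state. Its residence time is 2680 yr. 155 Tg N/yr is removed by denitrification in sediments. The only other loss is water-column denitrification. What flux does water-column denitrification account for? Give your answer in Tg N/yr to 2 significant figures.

Total removal F = M/τ = 629000 / 2680 = 234.7 Tg N/yr.
Water-column denitrification = F − (155) = 234.7 − 155.0 = 79.70 Tg N/yr.

80 Tg N/yr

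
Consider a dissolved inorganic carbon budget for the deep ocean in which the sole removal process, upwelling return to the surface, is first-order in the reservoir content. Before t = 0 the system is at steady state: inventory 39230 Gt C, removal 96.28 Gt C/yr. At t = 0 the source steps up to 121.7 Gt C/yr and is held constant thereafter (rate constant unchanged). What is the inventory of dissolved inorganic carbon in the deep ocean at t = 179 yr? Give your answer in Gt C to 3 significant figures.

42900 Gt C

The sink rate constant is k = F₀/M₀ = 96.28/39230 = 0.002454 yr⁻¹.
Solving dM/dt = F₁ − kM with M(0) = M₀ gives M(t) = F₁/k + (M₀ − F₁/k)·e^(−kt).
F₁/k = 121.7/0.002454 = 49588 Gt C; kt = 0.002454 × 179 = 0.4393, e^(−kt) = 0.6445.
M(179) = 49588 + (39230 − 49588) × 0.6445 = 49588 − 6675 = 42912 Gt C.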